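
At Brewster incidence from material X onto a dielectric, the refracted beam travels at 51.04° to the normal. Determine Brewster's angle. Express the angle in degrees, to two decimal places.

Since the reflected and refracted rays are at right angles at the polarizing angle, θ_B + θ_t = 90°.
So θ_B = 90° − θ_t = 90° − 51.04° = 38.96°.

θ_B ≈ 38.96°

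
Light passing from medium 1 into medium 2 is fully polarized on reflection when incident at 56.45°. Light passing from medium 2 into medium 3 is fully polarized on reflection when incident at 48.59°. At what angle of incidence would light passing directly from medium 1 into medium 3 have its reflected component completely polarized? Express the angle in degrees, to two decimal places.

θ_B ≈ 59.68°

Each Brewster angle gives a ratio: n₂/n₁ = tan 56.45° = 1.5080, n₃/n₂ = tan 48.59° = 1.1339.
So n₃/n₁ = (n₂/n₁)(n₃/n₂) = 1.5080 × 1.1339 = 1.7099.
θ_B(1→3) = arctan(1.7099) = 59.68°.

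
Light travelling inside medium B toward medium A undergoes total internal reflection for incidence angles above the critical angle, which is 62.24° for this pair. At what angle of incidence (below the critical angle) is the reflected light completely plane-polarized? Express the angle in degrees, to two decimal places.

θ_B ≈ 41.51°

sin θ_c = n₂/n₁, so n₂/n₁ = sin 62.24° = 0.8849.
Brewster: tan θ_B = n₂/n₁ = 0.8849.
θ_B = arctan(0.8849) = 41.51°.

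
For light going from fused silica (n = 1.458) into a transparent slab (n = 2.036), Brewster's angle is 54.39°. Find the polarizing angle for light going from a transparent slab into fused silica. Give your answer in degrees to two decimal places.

θ_B' ≈ 35.61°

Reversing the direction swaps n₁ and n₂, so tan θ_B' = 1/tan θ_B and θ_B' = 90° − θ_B.
Hence θ_B' = 90° − 54.39° = 35.61°.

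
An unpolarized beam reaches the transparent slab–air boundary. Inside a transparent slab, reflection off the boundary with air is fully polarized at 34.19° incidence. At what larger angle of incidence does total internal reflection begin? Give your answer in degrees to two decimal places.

tan θ_B = n₂/n₁ = tan 34.19° = 0.6793.
Total internal reflection: sin θ_c = n₂/n₁ = 0.6793.
θ_c = arcsin(0.6793) = 42.79°.

θ_c ≈ 42.79°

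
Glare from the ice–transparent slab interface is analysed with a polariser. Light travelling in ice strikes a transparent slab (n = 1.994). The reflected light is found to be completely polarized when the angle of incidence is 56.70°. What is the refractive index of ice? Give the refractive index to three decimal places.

Brewster's law: tan θ_B = n₂/n₁ (light incident in ice, refracted into a transparent slab).
n₁ = n₂ / tan θ_B = 1.994 / tan 56.70° = 1.310.

n ≈ 1.310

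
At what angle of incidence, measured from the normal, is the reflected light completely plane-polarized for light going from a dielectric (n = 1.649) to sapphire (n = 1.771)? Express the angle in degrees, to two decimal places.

θ_B ≈ 47.04°

Brewster's condition: tan θ_B = n₂/n₁ = 1.771/1.649 = 1.0740.
θ_B = arctan(1.0740) = 47.04°.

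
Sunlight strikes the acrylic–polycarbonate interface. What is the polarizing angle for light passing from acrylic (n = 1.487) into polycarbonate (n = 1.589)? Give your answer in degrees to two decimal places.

At Brewster's angle the reflected and refracted rays are perpendicular, which with Snell's law gives tan θ_B = n₂/n₁.
tan θ_B = n₂/n₁ = 1.589/1.487 = 1.0686.
θ_B = arctan(1.0686) = 46.90°.

θ_B ≈ 46.90°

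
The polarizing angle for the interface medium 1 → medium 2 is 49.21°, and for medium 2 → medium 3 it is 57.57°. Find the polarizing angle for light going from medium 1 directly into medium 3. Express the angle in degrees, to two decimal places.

tan θ_B(1→2) = n₂/n₁ = tan 49.21° = 1.1589.
tan θ_B(2→3) = n₃/n₂ = tan 57.57° = 1.5739.
Multiplying, n₃/n₁ = 1.1589 × 1.5739 = 1.8241, and θ_B(1→3) = arctan 1.8241 = 61.27°.

θ_B ≈ 61.27°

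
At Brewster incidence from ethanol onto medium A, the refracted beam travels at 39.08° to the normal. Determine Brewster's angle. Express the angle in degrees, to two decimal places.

θ_B ≈ 50.92°

At Brewster's angle the reflected and refracted rays are perpendicular, so θ_B + θ_t = 90°.
θ_B = 90° − 39.08° = 50.92°.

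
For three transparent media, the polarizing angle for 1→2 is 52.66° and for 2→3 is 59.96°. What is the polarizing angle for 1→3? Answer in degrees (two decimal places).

θ_B ≈ 66.19°

Each Brewster angle gives a ratio: n₂/n₁ = tan 52.66° = 1.3108, n₃/n₂ = tan 59.96° = 1.7293.
So n₃/n₁ = (n₂/n₁)(n₃/n₂) = 1.3108 × 1.7293 = 2.2667.
θ_B(1→3) = arctan(2.2667) = 66.19°.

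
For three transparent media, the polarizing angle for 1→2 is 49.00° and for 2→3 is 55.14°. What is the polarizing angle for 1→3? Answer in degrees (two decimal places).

Each Brewster angle gives a ratio: n₂/n₁ = tan 49.00° = 1.1504, n₃/n₂ = tan 55.14° = 1.4356.
Multiplying, n₃/n₁ = 1.1504 × 1.4356 = 1.6515, and θ_B(1→3) = arctan 1.6515 = 58.80°.

θ_B ≈ 58.80°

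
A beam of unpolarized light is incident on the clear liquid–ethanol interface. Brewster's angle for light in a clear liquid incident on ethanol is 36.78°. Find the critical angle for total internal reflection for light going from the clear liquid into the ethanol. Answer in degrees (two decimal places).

From Brewster, n₂/n₁ = tan θ_B = tan 36.78° = 0.7476.
Then sin θ_c = n₂/n₁ = 0.7476, so θ_c = arcsin 0.7476 = 48.38°.

θ_c ≈ 48.38°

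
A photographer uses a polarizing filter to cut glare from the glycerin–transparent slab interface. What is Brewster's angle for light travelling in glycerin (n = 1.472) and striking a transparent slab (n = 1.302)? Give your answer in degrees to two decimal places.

tan θ_B = n₂/n₁ = 1.302/1.472 = 0.8845.
θ_B = arctan(0.8845) = 41.49°.

θ_B ≈ 41.49°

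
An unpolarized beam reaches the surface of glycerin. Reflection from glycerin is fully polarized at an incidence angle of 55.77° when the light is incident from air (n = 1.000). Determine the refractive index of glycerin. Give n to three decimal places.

Brewster's law: tan θ_B = n₂/n₁ (light incident in air, refracted into glycerin).
n₂ = n₁ tan θ_B = 1.000 × tan 55.77° = 1.470.

n ≈ 1.470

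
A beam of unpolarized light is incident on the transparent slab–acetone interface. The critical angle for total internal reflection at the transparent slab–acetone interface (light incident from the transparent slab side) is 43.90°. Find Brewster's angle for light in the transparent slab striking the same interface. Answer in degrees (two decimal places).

sin θ_c = n₂/n₁, so n₂/n₁ = sin 43.90° = 0.6934.
Brewster: tan θ_B = n₂/n₁ = 0.6934.
θ_B = arctan(0.6934) = 34.74°.

θ_B ≈ 34.74°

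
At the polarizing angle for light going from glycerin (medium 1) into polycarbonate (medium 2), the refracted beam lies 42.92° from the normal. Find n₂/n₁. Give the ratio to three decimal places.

θ_B + θ_t = 90°, so θ_B = 90° − 42.92° = 47.08°.
Then n₂/n₁ = tan θ_B = tan 47.08° = 1.075.

n₂/n₁ ≈ 1.075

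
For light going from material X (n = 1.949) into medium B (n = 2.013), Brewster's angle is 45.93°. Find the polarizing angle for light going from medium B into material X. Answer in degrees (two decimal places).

θ_B' ≈ 44.07°

The two Brewster angles are complementary: θ_B' = 90° − θ_B = 90° − 45.93° = 44.07°.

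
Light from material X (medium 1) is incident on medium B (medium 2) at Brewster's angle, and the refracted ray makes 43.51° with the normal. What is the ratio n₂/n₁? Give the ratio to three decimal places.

n₂/n₁ ≈ 1.053

At Brewster incidence θ_B = 90° − θ_t = 90° − 43.51° = 46.49°.
tan θ_B = n₂/n₁, so n₂/n₁ = tan 46.49° = 1.053.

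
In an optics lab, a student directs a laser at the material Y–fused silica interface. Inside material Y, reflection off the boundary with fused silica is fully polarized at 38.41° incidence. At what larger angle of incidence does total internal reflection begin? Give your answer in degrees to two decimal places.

n₂/n₁ = tan 38.41° = 0.7929; the critical angle satisfies sin θ_c = n₂/n₁.
θ_c = arcsin(0.7929) = 52.45°.

θ_c ≈ 52.45°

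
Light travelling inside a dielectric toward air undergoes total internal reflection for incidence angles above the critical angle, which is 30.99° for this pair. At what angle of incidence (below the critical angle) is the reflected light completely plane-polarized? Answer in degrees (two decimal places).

θ_B ≈ 27.24°

At the critical angle sin θ_c = n₂/n₁, giving n₂/n₁ = sin 30.99° = 0.5149.
Then tan θ_B = n₂/n₁ = 0.5149, so θ_B = arctan 0.5149 = 27.24°.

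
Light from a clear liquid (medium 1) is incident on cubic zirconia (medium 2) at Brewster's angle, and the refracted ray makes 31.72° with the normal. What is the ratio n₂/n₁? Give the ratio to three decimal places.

n₂/n₁ ≈ 1.618

θ_B + θ_t = 90°, so θ_B = 90° − 31.72° = 58.28°.
Then n₂/n₁ = tan θ_B = tan 58.28° = 1.618.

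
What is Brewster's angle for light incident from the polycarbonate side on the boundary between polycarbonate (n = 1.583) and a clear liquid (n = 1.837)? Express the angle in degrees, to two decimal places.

θ_B ≈ 49.25°

Here n₂/n₁ = 1.837/1.583 = 1.1605, and Brewster's law gives tan θ_B = n₂/n₁. Taking the arctangent, θ_B = 49.25°.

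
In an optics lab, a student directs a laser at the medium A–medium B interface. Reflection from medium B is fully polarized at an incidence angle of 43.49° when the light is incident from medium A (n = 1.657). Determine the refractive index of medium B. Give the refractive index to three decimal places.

At Brewster's angle, tan θ_B = n₂/n₁ with n₁ on the incident side (medium A) and n₂ on the transmitted side (medium B).
n₂ = n₁ tan θ_B = 1.657 × tan 43.49° = 1.572.

n ≈ 1.572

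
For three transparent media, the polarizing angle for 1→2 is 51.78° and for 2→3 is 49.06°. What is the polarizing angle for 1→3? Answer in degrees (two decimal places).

Each Brewster angle gives a ratio: n₂/n₁ = tan 51.78° = 1.2699, n₃/n₂ = tan 49.06° = 1.1528.
n₃/n₁ = 1.4639. Then tan θ_B(1→3) = n₃/n₁, so θ_B(1→3) = arctan(1.4639) = 55.66°.

θ_B ≈ 55.66°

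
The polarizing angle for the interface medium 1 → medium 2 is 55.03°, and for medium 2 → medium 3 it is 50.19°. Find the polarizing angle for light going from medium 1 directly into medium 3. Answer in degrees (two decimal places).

θ_B ≈ 59.76°

tan θ_B(1→2) = n₂/n₁ = tan 55.03° = 1.4297.
tan θ_B(2→3) = n₃/n₂ = tan 50.19° = 1.1998.
Multiplying, n₃/n₁ = 1.4297 × 1.1998 = 1.7154, and θ_B(1→3) = arctan 1.7154 = 59.76°.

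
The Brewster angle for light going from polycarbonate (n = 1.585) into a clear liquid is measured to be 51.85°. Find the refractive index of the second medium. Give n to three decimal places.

Brewster's law: tan θ_B = n₂/n₁ (light incident in polycarbonate, refracted into a clear liquid).
n₂ = n₁ tan θ_B = 1.585 × tan 51.85° = 2.018.

n ≈ 2.018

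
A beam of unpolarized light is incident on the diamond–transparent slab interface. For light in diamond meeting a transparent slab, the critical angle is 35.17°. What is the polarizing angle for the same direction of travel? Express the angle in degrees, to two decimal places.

θ_B ≈ 29.94°

n₂/n₁ = sin θ_c = sin 35.17° = 0.5760.
tan θ_B equals the same ratio, so θ_B = arctan(0.5760) = 29.94°.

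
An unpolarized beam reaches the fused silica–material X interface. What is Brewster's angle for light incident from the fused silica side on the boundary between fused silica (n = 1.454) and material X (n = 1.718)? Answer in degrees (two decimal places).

Brewster's condition: tan θ_B = n₂/n₁ = 1.718/1.454 = 1.1816.
θ_B = arctan(1.1816) = 49.76°.

θ_B ≈ 49.76°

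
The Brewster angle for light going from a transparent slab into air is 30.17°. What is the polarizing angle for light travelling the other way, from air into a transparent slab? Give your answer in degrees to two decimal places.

tan θ_B' = n₁/n₂ = 1/tan θ_B, so θ_B' = 90° − θ_B.
θ_B' = 90° − 30.17° = 59.83°.

θ_B' ≈ 59.83°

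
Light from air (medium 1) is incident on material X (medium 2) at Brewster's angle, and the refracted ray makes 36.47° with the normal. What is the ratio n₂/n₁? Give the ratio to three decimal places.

n₂/n₁ ≈ 1.353

At Brewster incidence θ_B = 90° − θ_t = 90° − 36.47° = 53.53°.
Then n₂/n₁ = tan θ_B = tan 53.53° = 1.353.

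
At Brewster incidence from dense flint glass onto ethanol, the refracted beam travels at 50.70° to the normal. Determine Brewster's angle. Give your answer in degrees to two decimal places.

θ_B ≈ 39.30°

Brewster's condition makes the reflected and refracted beams perpendicular: θ_B + θ_t = 90°.
So θ_B = 90° − θ_t = 90° − 50.70° = 39.30°.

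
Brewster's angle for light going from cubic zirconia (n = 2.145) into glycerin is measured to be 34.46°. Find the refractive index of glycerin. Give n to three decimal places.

n ≈ 1.472

Full polarization of the reflected beam means tan θ_B = n₂/n₁, where n₁ is the incident medium (cubic zirconia).
n₂ = n₁ tan θ_B = 2.145 × tan 34.46° = 1.472.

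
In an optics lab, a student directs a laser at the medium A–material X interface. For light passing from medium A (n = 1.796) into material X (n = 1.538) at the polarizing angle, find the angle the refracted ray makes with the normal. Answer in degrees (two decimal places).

First find Brewster's angle: tan θ_B = 1.538/1.796 = 0.8563, giving θ_B = 40.58°.
Since θ_B + θ_t = 90° at Brewster incidence, θ_t = 90° − 40.58° = 49.42°.

θ_t ≈ 49.42°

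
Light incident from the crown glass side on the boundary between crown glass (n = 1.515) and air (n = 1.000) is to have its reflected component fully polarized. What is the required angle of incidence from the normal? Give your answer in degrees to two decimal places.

θ_B ≈ 33.43°

At Brewster's angle the reflected and refracted rays are perpendicular, which with Snell's law gives tan θ_B = n₂/n₁.
tan θ_B = n₂/n₁ = 1.000/1.515 = 0.6601.
θ_B = arctan(0.6601) = 33.43°.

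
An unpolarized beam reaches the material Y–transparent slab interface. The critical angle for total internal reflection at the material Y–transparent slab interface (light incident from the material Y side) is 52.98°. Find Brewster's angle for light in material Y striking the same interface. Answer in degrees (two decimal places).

At the critical angle sin θ_c = n₂/n₁, giving n₂/n₁ = sin 52.98° = 0.7984.
Then tan θ_B = n₂/n₁ = 0.7984, so θ_B = arctan 0.7984 = 38.60°.

θ_B ≈ 38.60°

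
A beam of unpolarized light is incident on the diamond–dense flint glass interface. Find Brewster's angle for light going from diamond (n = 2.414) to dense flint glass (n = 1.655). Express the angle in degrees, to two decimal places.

Brewster's condition: tan θ_B = n₂/n₁ = 1.655/2.414 = 0.6856.
θ_B = arctan(0.6856) = 34.43°.

θ_B ≈ 34.43°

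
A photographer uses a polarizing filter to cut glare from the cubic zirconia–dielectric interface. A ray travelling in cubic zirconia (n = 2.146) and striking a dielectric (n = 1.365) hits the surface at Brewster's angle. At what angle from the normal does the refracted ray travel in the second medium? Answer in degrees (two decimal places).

θ_B = arctan(n₂/n₁) = arctan(1.365/2.146) = 32.46°.
Since θ_B + θ_t = 90° at Brewster incidence, θ_t = 90° − 32.46° = 57.54°.

θ_t ≈ 57.54°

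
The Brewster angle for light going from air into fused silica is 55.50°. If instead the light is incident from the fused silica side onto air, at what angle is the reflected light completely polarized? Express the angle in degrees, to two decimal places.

The two Brewster angles are complementary: θ_B' = 90° − θ_B = 90° − 55.50° = 34.50°.

θ_B' ≈ 34.50°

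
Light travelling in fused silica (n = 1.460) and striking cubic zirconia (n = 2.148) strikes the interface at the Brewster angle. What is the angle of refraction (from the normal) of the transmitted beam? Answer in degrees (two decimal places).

θ_t ≈ 34.20°

First find Brewster's angle: tan θ_B = 2.148/1.460 = 1.4712, giving θ_B = 55.80°.
Since θ_B + θ_t = 90° at Brewster incidence, θ_t = 90° − 55.80° = 34.20°.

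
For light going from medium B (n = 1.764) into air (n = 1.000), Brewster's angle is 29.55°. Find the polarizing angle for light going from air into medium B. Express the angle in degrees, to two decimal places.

Reversing the direction swaps n₁ and n₂, so tan θ_B' = 1/tan θ_B and θ_B' = 90° − θ_B.
Hence θ_B' = 90° − 29.55° = 60.45°.

θ_B' ≈ 60.45°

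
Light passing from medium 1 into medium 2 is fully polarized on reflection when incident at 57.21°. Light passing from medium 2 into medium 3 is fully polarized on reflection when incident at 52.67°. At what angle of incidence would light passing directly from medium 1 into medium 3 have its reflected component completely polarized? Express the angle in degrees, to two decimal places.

θ_B ≈ 63.84°

tan θ_B(1→2) = n₂/n₁ = tan 57.21° = 1.5523.
tan θ_B(2→3) = n₃/n₂ = tan 52.67° = 1.3113.
Multiplying, n₃/n₁ = 1.5523 × 1.3113 = 2.0355, and θ_B(1→3) = arctan 2.0355 = 63.84°.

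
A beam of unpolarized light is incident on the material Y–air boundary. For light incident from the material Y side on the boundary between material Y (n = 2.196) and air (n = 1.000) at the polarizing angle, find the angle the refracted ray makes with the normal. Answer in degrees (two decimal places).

tan θ_B = n₂/n₁ = 1.000/2.196 = 0.4554, so θ_B = 24.48°.
Since θ_B + θ_t = 90° at Brewster incidence, θ_t = 90° − 24.48° = 65.52°.

θ_t ≈ 65.52°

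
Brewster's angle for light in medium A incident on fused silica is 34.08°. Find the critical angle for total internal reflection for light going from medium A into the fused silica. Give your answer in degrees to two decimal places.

tan θ_B = n₂/n₁ = tan 34.08° = 0.6765.
Total internal reflection: sin θ_c = n₂/n₁ = 0.6765.
θ_c = arcsin(0.6765) = 42.57°.

θ_c ≈ 42.57°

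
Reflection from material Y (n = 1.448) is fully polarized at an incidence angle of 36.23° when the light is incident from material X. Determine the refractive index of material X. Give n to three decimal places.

At Brewster's angle, tan θ_B = n₂/n₁ with n₁ on the incident side (material X) and n₂ on the transmitted side (material Y).
n₁ = n₂ / tan θ_B = 1.448 / tan 36.23° = 1.976.

n ≈ 1.976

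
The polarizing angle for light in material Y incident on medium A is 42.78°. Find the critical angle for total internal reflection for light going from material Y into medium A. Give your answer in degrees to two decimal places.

tan θ_B = n₂/n₁ = tan 42.78° = 0.9254.
Total internal reflection: sin θ_c = n₂/n₁ = 0.9254.
θ_c = arcsin(0.9254) = 67.72°.

θ_c ≈ 67.72°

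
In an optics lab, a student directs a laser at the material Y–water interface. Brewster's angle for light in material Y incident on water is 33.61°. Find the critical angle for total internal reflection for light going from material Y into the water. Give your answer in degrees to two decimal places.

tan θ_B = n₂/n₁ = tan 33.61° = 0.6647.
Total internal reflection: sin θ_c = n₂/n₁ = 0.6647.
θ_c = arcsin(0.6647) = 41.66°.

θ_c ≈ 41.66°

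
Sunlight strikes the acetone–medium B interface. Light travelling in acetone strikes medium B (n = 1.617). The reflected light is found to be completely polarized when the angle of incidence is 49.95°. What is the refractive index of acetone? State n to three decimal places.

n ≈ 1.359

Full polarization of the reflected beam means tan θ_B = n₂/n₁, where n₁ is the incident medium (acetone).
n₁ = n₂ / tan θ_B = 1.617 / tan 49.95° = 1.359.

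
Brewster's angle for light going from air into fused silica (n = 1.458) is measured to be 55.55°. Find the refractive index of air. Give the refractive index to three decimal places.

n ≈ 1.000

Full polarization of the reflected beam means tan θ_B = n₂/n₁, where n₁ is the incident medium (air).
n₁ = n₂ / tan θ_B = 1.458 / tan 55.55° = 1.000.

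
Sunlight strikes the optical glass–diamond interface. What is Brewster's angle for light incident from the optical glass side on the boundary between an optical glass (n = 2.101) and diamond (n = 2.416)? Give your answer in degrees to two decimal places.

θ_B ≈ 48.99°

Brewster's condition: tan θ_B = n₂/n₁ = 2.416/2.101 = 1.1499.
θ_B = arctan(1.1499) = 48.99°.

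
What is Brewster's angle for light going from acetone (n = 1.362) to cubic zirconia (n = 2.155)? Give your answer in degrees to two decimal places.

θ_B ≈ 57.71°

Here n₂/n₁ = 2.155/1.362 = 1.5822, and Brewster's law gives tan θ_B = n₂/n₁. Taking the arctangent, θ_B = 57.71°.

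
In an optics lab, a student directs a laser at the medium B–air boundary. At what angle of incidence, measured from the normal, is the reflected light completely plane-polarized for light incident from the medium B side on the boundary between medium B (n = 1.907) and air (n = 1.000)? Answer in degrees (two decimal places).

θ_B ≈ 27.67°

The reflected p-component vanishes when tan θ_B = n₂/n₁.
tan θ_B = n₂/n₁ = 1.000/1.907 = 0.5244.
θ_B = arctan(0.5244) = 27.67°.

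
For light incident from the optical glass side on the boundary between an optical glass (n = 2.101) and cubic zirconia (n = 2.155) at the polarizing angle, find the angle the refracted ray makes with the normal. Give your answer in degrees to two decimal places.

tan θ_B = n₂/n₁ = 2.155/2.101 = 1.0257, so θ_B = 45.73°.
Since θ_B + θ_t = 90° at Brewster incidence, θ_t = 90° − 45.73° = 44.27°.

θ_t ≈ 44.27°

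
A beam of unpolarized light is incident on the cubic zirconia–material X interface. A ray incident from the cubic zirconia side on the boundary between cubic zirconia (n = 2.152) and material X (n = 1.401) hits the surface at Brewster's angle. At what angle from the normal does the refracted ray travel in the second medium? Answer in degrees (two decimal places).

First find Brewster's angle: tan θ_B = 1.401/2.152 = 0.6510, giving θ_B = 33.07°.
At Brewster's angle the reflected and refracted rays are perpendicular, so θ_t = 90° − θ_B = 90° − 33.07° = 56.93°.

θ_t ≈ 56.93°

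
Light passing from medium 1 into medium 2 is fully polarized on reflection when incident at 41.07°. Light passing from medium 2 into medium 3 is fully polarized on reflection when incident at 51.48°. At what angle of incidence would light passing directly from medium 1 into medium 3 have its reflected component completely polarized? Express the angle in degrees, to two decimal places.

n₂/n₁ = tan 41.07° = 0.8714 and n₃/n₂ = tan 51.48° = 1.2563.
n₃/n₁ = 1.0948. Then tan θ_B(1→3) = n₃/n₁, so θ_B(1→3) = arctan(1.0948) = 47.59°.

θ_B ≈ 47.59°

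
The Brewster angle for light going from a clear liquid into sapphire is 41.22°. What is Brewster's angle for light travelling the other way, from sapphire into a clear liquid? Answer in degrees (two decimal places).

θ_B' ≈ 48.78°

The two Brewster angles are complementary: θ_B' = 90° − θ_B = 90° − 41.22° = 48.78°.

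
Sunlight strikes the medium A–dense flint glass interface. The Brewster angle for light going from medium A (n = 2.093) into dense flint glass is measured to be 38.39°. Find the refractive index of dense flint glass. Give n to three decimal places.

At the Brewster angle, tan θ_B = n₂/n₁ with n₁ on the incident side (medium A) and n₂ on the transmitted side (dense flint glass).
n₂ = n₁ tan θ_B = 2.093 × tan 38.39° = 1.658.

n ≈ 1.658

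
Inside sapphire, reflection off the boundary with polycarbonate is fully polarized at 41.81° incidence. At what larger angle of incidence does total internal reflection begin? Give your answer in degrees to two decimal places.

tan θ_B = n₂/n₁ = tan 41.81° = 0.8944.
Total internal reflection: sin θ_c = n₂/n₁ = 0.8944.
θ_c = arcsin(0.8944) = 63.43°.

θ_c ≈ 63.43°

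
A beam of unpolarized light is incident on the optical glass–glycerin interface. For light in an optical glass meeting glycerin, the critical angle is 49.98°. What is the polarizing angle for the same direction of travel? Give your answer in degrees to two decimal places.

At the critical angle sin θ_c = n₂/n₁, giving n₂/n₁ = sin 49.98° = 0.7658.
Then tan θ_B = n₂/n₁ = 0.7658, so θ_B = arctan 0.7658 = 37.45°.

θ_B ≈ 37.45°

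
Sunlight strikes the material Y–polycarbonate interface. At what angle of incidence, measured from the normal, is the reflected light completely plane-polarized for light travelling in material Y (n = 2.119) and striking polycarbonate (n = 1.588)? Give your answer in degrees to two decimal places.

θ_B ≈ 36.85°

Brewster's condition: tan θ_B = n₂/n₁ = 1.588/2.119 = 0.7494.
So θ_B = arctan 0.7494 = 36.85°.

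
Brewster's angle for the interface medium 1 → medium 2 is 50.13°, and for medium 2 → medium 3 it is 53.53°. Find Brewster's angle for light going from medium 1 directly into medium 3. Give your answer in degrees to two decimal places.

θ_B ≈ 58.31°

tan θ_B(1→2) = n₂/n₁ = tan 50.13° = 1.1973.
tan θ_B(2→3) = n₃/n₂ = tan 53.53° = 1.3529.
n₃/n₁ = 1.6198. Then tan θ_B(1→3) = n₃/n₁, so θ_B(1→3) = arctan(1.6198) = 58.31°.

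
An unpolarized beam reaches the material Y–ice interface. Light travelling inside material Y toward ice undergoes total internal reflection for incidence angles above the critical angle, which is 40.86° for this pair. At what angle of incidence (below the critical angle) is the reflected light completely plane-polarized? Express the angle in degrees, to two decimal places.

At the critical angle sin θ_c = n₂/n₁, giving n₂/n₁ = sin 40.86° = 0.6542.
Then tan θ_B = n₂/n₁ = 0.6542, so θ_B = arctan 0.6542 = 33.19°.

θ_B ≈ 33.19°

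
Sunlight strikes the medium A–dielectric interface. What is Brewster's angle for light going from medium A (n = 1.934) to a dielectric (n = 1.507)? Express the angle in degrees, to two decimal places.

At Brewster's angle the reflected and refracted rays are perpendicular, which with Snell's law gives tan θ_B = n₂/n₁.
Brewster's condition: tan θ_B = n₂/n₁ = 1.507/1.934 = 0.7792.
So θ_B = arctan 0.7792 = 37.93°.

θ_B ≈ 37.93°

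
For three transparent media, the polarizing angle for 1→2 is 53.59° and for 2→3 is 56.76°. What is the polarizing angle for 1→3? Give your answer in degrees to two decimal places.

θ_B ≈ 64.20°

Each Brewster angle gives a ratio: n₂/n₁ = tan 53.59° = 1.3559, n₃/n₂ = tan 56.76° = 1.5258.
So n₃/n₁ = (n₂/n₁)(n₃/n₂) = 1.3559 × 1.5258 = 2.0688.
θ_B(1→3) = arctan(2.0688) = 64.20°.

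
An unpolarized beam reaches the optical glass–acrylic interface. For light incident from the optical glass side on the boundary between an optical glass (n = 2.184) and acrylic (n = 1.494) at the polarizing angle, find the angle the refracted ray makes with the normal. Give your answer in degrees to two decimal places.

tan θ_B = n₂/n₁ = 1.494/2.184 = 0.6841, so θ_B = 34.37°.
At Brewster's angle the reflected and refracted rays are perpendicular, so θ_t = 90° − θ_B = 90° − 34.37° = 55.63°.

θ_t ≈ 55.63°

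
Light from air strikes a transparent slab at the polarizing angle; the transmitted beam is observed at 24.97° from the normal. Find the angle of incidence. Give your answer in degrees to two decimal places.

Since the reflected and refracted rays are at right angles at the polarizing angle, θ_B + θ_t = 90°.
So θ_B = 90° − θ_t = 90° − 24.97° = 65.03°.

θ_B ≈ 65.03°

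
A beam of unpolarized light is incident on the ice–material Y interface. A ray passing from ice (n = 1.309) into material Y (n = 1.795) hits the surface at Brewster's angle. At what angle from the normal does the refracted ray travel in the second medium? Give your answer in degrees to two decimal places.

θ_B = arctan(n₂/n₁) = arctan(1.795/1.309) = 53.90°.
Since θ_B + θ_t = 90° at Brewster incidence, θ_t = 90° − 53.90° = 36.10°.

θ_t ≈ 36.10°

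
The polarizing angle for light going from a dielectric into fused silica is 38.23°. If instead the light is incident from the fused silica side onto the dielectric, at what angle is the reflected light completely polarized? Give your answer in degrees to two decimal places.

θ_B' ≈ 51.77°

tan θ_B' = n₁/n₂ = 1/tan θ_B, so θ_B' = 90° − θ_B.
θ_B' = 90° − 38.23° = 51.77°.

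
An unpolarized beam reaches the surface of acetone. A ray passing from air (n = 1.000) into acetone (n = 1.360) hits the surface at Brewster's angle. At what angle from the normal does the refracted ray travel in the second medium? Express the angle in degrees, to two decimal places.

tan θ_B = n₂/n₁ = 1.360/1.000 = 1.3600, so θ_B = 53.67°.
The refracted ray is perpendicular to the reflected ray, so θ_t = 90° − θ_B = 36.33°.

θ_t ≈ 36.33°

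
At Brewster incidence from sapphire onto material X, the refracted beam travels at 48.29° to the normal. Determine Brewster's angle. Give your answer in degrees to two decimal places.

Since the reflected and refracted rays are at right angles at the polarizing angle, θ_B + θ_t = 90°.
So θ_B = 90° − θ_t = 90° − 48.29° = 41.71°.

θ_B ≈ 41.71°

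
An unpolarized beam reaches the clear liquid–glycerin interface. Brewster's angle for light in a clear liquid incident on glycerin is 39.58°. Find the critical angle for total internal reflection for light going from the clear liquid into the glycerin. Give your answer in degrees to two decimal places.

n₂/n₁ = tan 39.58° = 0.8267; the critical angle satisfies sin θ_c = n₂/n₁.
θ_c = arcsin(0.8267) = 55.76°.

θ_c ≈ 55.76°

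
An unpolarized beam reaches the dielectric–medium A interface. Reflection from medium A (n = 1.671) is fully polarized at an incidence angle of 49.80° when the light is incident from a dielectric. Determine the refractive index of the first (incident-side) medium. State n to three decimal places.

n ≈ 1.412

Brewster's law: tan θ_B = n₂/n₁ (light incident in a dielectric, refracted into medium A).
n₁ = n₂ / tan θ_B = 1.671 / tan 49.80° = 1.412.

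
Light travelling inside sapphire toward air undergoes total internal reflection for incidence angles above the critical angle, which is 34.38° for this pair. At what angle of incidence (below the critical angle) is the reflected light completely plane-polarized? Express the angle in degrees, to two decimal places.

n₂/n₁ = sin θ_c = sin 34.38° = 0.5647.
tan θ_B equals the same ratio, so θ_B = arctan(0.5647) = 29.45°.

θ_B ≈ 29.45°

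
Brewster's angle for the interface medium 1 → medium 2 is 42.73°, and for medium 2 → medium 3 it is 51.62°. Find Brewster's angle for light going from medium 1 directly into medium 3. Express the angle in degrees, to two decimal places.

Each Brewster angle gives a ratio: n₂/n₁ = tan 42.73° = 0.9237, n₃/n₂ = tan 51.62° = 1.2626.
Multiplying, n₃/n₁ = 0.9237 × 1.2626 = 1.1663, and θ_B(1→3) = arctan 1.1663 = 49.39°.

θ_B ≈ 49.39°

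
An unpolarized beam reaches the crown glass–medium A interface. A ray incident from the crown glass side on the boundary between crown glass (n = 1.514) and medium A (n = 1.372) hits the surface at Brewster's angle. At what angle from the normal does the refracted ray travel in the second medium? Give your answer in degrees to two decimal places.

tan θ_B = n₂/n₁ = 1.372/1.514 = 0.9062, so θ_B = 42.18°.
At Brewster's angle the reflected and refracted rays are perpendicular, so θ_t = 90° − θ_B = 90° − 42.18° = 47.82°.

θ_t ≈ 47.82°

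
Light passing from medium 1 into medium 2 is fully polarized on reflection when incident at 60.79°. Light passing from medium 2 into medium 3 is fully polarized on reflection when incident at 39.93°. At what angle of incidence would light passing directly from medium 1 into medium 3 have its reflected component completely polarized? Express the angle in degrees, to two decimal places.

n₂/n₁ = tan 60.79° = 1.7886 and n₃/n₂ = tan 39.93° = 0.8370.
Multiplying, n₃/n₁ = 1.7886 × 0.8370 = 1.4971, and θ_B(1→3) = arctan 1.4971 = 56.26°.

θ_B ≈ 56.26°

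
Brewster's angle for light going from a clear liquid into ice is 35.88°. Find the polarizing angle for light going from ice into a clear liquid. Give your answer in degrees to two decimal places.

θ_B' ≈ 54.12°

The two Brewster angles are complementary: θ_B' = 90° − θ_B = 90° − 35.88° = 54.12°.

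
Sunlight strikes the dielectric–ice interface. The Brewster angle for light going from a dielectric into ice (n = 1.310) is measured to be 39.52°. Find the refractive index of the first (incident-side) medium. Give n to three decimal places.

n ≈ 1.588

At the Brewster angle, tan θ_B = n₂/n₁ with n₁ on the incident side (a dielectric) and n₂ on the transmitted side (ice).
n₁ = n₂ / tan θ_B = 1.310 / tan 39.52° = 1.588.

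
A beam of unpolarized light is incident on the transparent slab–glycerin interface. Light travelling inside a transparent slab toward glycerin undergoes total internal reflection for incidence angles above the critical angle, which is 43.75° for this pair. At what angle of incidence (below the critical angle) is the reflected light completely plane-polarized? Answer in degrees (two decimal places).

θ_B ≈ 34.66°

sin θ_c = n₂/n₁, so n₂/n₁ = sin 43.75° = 0.6915.
Brewster: tan θ_B = n₂/n₁ = 0.6915.
θ_B = arctan(0.6915) = 34.66°.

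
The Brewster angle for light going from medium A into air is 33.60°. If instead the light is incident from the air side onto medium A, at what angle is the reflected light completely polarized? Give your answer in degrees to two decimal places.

The two Brewster angles are complementary: θ_B' = 90° − θ_B = 90° − 33.60° = 56.40°.

θ_B' ≈ 56.40°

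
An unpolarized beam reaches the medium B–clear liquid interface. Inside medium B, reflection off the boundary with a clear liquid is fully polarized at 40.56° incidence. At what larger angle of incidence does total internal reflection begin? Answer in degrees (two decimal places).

tan θ_B = n₂/n₁ = tan 40.56° = 0.8559.
Total internal reflection: sin θ_c = n₂/n₁ = 0.8559.
θ_c = arcsin(0.8559) = 58.86°.

θ_c ≈ 58.86°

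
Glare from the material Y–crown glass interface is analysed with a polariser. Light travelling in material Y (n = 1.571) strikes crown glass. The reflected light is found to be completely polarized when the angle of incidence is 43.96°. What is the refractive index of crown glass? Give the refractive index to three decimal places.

Brewster's law: tan θ_B = n₂/n₁ (light incident in material Y, refracted into crown glass).
n₂ = n₁ tan θ_B = 1.571 × tan 43.96° = 1.515.

n ≈ 1.515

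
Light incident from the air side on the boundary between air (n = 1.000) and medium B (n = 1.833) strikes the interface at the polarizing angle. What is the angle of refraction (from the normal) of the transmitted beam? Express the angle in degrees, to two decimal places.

θ_B = arctan(n₂/n₁) = arctan(1.833/1.000) = 61.39°.
At Brewster's angle the reflected and refracted rays are perpendicular, so θ_t = 90° − θ_B = 90° − 61.39° = 28.61°.

θ_t ≈ 28.61°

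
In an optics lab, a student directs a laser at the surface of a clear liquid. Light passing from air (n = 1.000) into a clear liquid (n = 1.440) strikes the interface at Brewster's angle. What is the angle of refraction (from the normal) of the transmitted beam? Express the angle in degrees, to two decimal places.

θ_t ≈ 34.78°

First find Brewster's angle: tan θ_B = 1.440/1.000 = 1.4400, giving θ_B = 55.22°.
The refracted ray is perpendicular to the reflected ray, so θ_t = 90° − θ_B = 34.78°.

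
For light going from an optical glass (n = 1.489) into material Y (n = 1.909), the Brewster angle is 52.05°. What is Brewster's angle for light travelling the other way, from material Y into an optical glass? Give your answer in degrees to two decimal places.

tan θ_B' = n₁/n₂ = 1/tan θ_B, so θ_B' = 90° − θ_B.
θ_B' = 90° − 52.05° = 37.95°.

θ_B' ≈ 37.95°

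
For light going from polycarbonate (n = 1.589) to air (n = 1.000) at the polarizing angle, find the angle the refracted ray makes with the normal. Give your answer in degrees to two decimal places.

θ_t ≈ 57.82°

θ_B = arctan(n₂/n₁) = arctan(1.000/1.589) = 32.18°.
Since θ_B + θ_t = 90° at Brewster incidence, θ_t = 90° − 32.18° = 57.82°.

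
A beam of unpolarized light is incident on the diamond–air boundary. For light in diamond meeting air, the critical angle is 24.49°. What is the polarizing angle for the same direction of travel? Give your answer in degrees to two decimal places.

At the critical angle sin θ_c = n₂/n₁, giving n₂/n₁ = sin 24.49° = 0.4145.
Then tan θ_B = n₂/n₁ = 0.4145, so θ_B = arctan 0.4145 = 22.52°.

θ_B ≈ 22.52°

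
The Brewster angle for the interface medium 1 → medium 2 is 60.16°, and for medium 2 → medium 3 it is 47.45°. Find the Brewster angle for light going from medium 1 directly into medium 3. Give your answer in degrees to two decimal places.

θ_B ≈ 62.23°

Each Brewster angle gives a ratio: n₂/n₁ = tan 60.16° = 1.7433, n₃/n₂ = tan 47.45° = 1.0894.
So n₃/n₁ = (n₂/n₁)(n₃/n₂) = 1.7433 × 1.0894 = 1.8991.
θ_B(1→3) = arctan(1.8991) = 62.23°.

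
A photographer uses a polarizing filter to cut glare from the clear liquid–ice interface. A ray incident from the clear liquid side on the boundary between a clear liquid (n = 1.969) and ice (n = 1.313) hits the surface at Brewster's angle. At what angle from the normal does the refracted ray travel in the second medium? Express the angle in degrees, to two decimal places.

First find Brewster's angle: tan θ_B = 1.313/1.969 = 0.6668, giving θ_B = 33.70°.
The refracted ray is perpendicular to the reflected ray, so θ_t = 90° − θ_B = 56.30°.

θ_t ≈ 56.30°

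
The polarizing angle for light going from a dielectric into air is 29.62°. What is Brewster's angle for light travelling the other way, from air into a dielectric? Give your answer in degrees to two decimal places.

θ_B' ≈ 60.38°

tan θ_B' = n₁/n₂ = 1/tan θ_B, so θ_B' = 90° − θ_B.
θ_B' = 90° − 29.62° = 60.38°.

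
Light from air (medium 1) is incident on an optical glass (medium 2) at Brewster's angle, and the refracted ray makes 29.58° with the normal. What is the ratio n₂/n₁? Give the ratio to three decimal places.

n₂/n₁ ≈ 1.762

θ_B + θ_t = 90°, so θ_B = 90° − 29.58° = 60.42°.
Then n₂/n₁ = tan θ_B = tan 60.42° = 1.762.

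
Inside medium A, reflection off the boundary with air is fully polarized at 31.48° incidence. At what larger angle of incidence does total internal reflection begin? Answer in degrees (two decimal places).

θ_c ≈ 37.76°

n₂/n₁ = tan 31.48° = 0.6123; the critical angle satisfies sin θ_c = n₂/n₁.
θ_c = arcsin(0.6123) = 37.76°.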